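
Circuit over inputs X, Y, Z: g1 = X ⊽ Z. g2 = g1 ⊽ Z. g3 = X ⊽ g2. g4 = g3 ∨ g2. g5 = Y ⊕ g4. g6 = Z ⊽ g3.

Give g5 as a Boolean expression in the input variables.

g1 = X ⊽ Z
g2 = g1 ⊽ Z = (X ⊽ Z) ⊽ Z
g3 = X ⊽ g2 = X ⊽ ((X ⊽ Z) ⊽ Z)
g4 = g3 ∨ g2 = (X ⊽ ((X ⊽ Z) ⊽ Z)) ∨ ((X ⊽ Z) ⊽ Z)
g5 = Y ⊕ g4 = Y ⊕ ((X ⊽ ((X ⊽ Z) ⊽ Z)) ∨ ((X ⊽ Z) ⊽ Z))

Y ⊕ ((X ⊽ ((X ⊽ Z) ⊽ Z)) ∨ ((X ⊽ Z) ⊽ Z))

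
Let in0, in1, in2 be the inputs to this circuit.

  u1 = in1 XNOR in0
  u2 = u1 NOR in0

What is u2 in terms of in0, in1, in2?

(in1 XNOR in0) NOR in0

u1 = in1 XNOR in0
u2 = u1 NOR in0 = (in1 XNOR in0) NOR in0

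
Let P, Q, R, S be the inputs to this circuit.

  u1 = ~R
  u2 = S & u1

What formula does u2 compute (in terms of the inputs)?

u1 = ~R
u2 = S & u1 = S & ~R

S & ~R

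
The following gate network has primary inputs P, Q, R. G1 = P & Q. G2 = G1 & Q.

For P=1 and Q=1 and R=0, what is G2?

G1 = 1 & 1 = 1
G2 = 1 & 1 = 1

1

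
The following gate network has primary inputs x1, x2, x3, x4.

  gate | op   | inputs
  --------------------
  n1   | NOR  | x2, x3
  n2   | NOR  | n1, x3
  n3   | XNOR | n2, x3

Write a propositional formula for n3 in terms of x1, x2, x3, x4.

((x2 NOR x3) NOR x3) XNOR x3

n1 = x2 NOR x3
n2 = n1 NOR x3 = (x2 NOR x3) NOR x3
n3 = n2 XNOR x3 = ((x2 NOR x3) NOR x3) XNOR x3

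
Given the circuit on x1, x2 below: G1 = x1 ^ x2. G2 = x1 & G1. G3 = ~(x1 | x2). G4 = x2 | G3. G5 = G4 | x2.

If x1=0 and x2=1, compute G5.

1

G3 = ~(0 | 1) = 0
G4 = 1 | 0 = 1
G5 = 1 | 1 = 1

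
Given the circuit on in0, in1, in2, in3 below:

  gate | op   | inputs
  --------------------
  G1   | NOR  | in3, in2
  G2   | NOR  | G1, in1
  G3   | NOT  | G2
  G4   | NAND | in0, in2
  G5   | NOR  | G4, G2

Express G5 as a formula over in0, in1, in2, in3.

(in0 NAND in2) NOR ((in3 NOR in2) NOR in1)

G1 = in3 NOR in2
G2 = G1 NOR in1 = (in3 NOR in2) NOR in1
G4 = in0 NAND in2
G5 = G4 NOR G2 = (in0 NAND in2) NOR ((in3 NOR in2) NOR in1)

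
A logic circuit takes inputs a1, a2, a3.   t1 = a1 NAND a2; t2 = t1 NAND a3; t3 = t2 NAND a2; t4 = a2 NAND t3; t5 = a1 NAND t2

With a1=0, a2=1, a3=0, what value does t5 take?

1

t1 = 0 NAND 1 = 1
t2 = 1 NAND 0 = 1
t5 = 0 NAND 1 = 1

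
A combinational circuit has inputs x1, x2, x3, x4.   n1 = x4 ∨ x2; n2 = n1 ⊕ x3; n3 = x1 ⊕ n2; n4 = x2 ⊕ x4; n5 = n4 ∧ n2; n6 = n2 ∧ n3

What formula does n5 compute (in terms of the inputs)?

(x2 ⊕ x4) ∧ ((x4 ∨ x2) ⊕ x3)

n1 = x4 ∨ x2
n2 = n1 ⊕ x3 = (x4 ∨ x2) ⊕ x3
n4 = x2 ⊕ x4
n5 = n4 ∧ n2 = (x2 ⊕ x4) ∧ ((x4 ∨ x2) ⊕ x3)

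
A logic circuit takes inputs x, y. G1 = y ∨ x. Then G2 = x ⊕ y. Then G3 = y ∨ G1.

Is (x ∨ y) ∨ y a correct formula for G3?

G1 = y ∨ x
G3 = y ∨ G1 = y ∨ (y ∨ x)
At x=0, y=0: circuit gives 0, formula gives 0.
At x=0, y=1: circuit gives 1, formula gives 1.
Agrees on all 4 inputs.

Yes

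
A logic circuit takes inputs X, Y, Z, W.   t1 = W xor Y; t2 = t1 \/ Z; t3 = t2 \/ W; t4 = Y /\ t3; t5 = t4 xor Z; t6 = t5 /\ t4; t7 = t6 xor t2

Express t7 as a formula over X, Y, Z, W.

(((Y /\ (((W xor Y) \/ Z) \/ W)) xor Z) /\ (Y /\ (((W xor Y) \/ Z) \/ W))) xor ((W xor Y) \/ Z)

t1 = W xor Y
t2 = t1 \/ Z = (W xor Y) \/ Z
t3 = t2 \/ W = ((W xor Y) \/ Z) \/ W
t4 = Y /\ t3 = Y /\ (((W xor Y) \/ Z) \/ W)
t5 = t4 xor Z = (Y /\ (((W xor Y) \/ Z) \/ W)) xor Z
t6 = t5 /\ t4 = ((Y /\ (((W xor Y) \/ Z) \/ W)) xor Z) /\ (Y /\ (((W xor Y) \/ Z) \/ W))
t7 = t6 xor t2 = (((Y /\ (((W xor Y) \/ Z) \/ W)) xor Z) /\ (Y /\ (((W xor Y) \/ Z) \/ W))) xor ((W xor Y) \/ Z)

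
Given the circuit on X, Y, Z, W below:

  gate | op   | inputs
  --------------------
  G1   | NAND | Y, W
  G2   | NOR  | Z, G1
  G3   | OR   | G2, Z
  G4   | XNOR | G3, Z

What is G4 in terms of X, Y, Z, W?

((Z NOR (Y NAND W)) OR Z) XNOR Z

G1 = Y NAND W
G2 = Z NOR G1 = Z NOR (Y NAND W)
G3 = G2 OR Z = (Z NOR (Y NAND W)) OR Z
G4 = G3 XNOR Z = ((Z NOR (Y NAND W)) OR Z) XNOR Z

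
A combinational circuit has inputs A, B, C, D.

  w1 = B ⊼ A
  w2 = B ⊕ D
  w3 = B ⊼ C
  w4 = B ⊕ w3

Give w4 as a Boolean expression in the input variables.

B ⊕ (B ⊼ C)

w3 = B ⊼ C
w4 = B ⊕ w3 = B ⊕ (B ⊼ C)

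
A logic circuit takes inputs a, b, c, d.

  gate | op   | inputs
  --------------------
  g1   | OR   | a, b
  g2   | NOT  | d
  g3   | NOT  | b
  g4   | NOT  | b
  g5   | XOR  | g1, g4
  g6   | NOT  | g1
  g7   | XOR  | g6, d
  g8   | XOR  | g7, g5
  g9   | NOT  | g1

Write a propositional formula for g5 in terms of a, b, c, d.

(a OR b) XOR NOT b

g1 = a OR b
g4 = NOT b
g5 = g1 XOR g4 = (a OR b) XOR NOT b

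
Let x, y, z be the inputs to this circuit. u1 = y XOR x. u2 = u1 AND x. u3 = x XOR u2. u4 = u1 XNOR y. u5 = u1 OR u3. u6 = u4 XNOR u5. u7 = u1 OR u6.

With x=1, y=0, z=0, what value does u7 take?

1

u1 = 0 XOR 1 = 1
u2 = 1 AND 1 = 1
u3 = 1 XOR 1 = 0
u4 = 1 XNOR 0 = 0
u5 = 1 OR 0 = 1
u6 = 0 XNOR 1 = 0
u7 = 1 OR 0 = 1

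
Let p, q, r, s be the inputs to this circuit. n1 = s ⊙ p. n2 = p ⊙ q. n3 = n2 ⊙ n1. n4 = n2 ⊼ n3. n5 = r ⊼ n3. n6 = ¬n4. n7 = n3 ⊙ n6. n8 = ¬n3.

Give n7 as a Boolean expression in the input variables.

((p ⊙ q) ⊙ (s ⊙ p)) ⊙ ¬((p ⊙ q) ⊼ ((p ⊙ q) ⊙ (s ⊙ p)))

n1 = s ⊙ p
n2 = p ⊙ q
n3 = n2 ⊙ n1 = (p ⊙ q) ⊙ (s ⊙ p)
n4 = n2 ⊼ n3 = (p ⊙ q) ⊼ ((p ⊙ q) ⊙ (s ⊙ p))
n6 = ¬n4 = ¬((p ⊙ q) ⊼ ((p ⊙ q) ⊙ (s ⊙ p)))
n7 = n3 ⊙ n6 = ((p ⊙ q) ⊙ (s ⊙ p)) ⊙ ¬((p ⊙ q) ⊼ ((p ⊙ q) ⊙ (s ⊙ p)))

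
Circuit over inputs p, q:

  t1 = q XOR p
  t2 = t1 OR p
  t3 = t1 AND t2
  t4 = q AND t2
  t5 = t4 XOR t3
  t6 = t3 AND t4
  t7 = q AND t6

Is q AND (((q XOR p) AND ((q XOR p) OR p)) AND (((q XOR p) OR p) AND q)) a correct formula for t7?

t1 = q XOR p
t2 = t1 OR p = (q XOR p) OR p
t3 = t1 AND t2 = (q XOR p) AND ((q XOR p) OR p)
t4 = q AND t2 = q AND ((q XOR p) OR p)
t6 = t3 AND t4 = ((q XOR p) AND ((q XOR p) OR p)) AND (q AND ((q XOR p) OR p))
t7 = q AND t6 = q AND (((q XOR p) AND ((q XOR p) OR p)) AND (q AND ((q XOR p) OR p)))
At p=0, q=0: circuit gives 0, formula gives 0.
At p=0, q=1: circuit gives 1, formula gives 1.
Agrees on all 4 inputs.

Yes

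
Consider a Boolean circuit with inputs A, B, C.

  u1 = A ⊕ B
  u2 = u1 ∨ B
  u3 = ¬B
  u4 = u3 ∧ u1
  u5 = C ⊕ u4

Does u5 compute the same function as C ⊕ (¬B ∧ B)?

u1 = A ⊕ B
u3 = ¬B
u4 = u3 ∧ u1 = ¬B ∧ (A ⊕ B)
u5 = C ⊕ u4 = C ⊕ (¬B ∧ (A ⊕ B))
At A=1, B=0, C=0: circuit gives 1, formula gives 0.

No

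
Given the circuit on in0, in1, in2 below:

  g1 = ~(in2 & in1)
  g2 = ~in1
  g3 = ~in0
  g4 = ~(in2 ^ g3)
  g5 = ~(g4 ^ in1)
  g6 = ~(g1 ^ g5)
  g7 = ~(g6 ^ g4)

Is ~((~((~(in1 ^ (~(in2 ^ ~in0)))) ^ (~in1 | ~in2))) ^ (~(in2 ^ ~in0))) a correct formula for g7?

Yes

g1 = ~(in2 & in1)
g3 = ~in0
g4 = ~(in2 ^ g3) = ~(in2 ^ ~in0)
g5 = ~(g4 ^ in1) = ~((~(in2 ^ ~in0)) ^ in1)
g6 = ~(g1 ^ g5) = ~((~(in2 & in1)) ^ (~((~(in2 ^ ~in0)) ^ in1)))
g7 = ~(g6 ^ g4) = ~((~((~(in2 & in1)) ^ (~((~(in2 ^ ~in0)) ^ in1)))) ^ (~(in2 ^ ~in0)))
At in0=0, in1=0, in2=0: circuit gives 0, formula gives 0.
At in0=0, in1=1, in2=0: circuit gives 1, formula gives 1.
Agrees on all 8 inputs.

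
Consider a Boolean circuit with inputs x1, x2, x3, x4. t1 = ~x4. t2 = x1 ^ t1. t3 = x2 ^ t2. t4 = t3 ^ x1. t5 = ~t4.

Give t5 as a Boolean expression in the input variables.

t1 = ~x4
t2 = x1 ^ t1 = x1 ^ ~x4
t3 = x2 ^ t2 = x2 ^ (x1 ^ ~x4)
t4 = t3 ^ x1 = (x2 ^ (x1 ^ ~x4)) ^ x1
t5 = ~t4 = ~((x2 ^ (x1 ^ ~x4)) ^ x1)

~((x2 ^ (x1 ^ ~x4)) ^ x1)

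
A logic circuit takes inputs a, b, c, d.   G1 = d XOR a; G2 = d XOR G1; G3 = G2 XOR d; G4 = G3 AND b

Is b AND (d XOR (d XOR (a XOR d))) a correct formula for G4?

G1 = d XOR a
G2 = d XOR G1 = d XOR (d XOR a)
G3 = G2 XOR d = (d XOR (d XOR a)) XOR d
G4 = G3 AND b = ((d XOR (d XOR a)) XOR d) AND b
At a=0, b=0, c=0, d=0: circuit gives 0, formula gives 0.
At a=0, b=1, c=0, d=1: circuit gives 1, formula gives 1.
Agrees on all 16 inputs.

Yes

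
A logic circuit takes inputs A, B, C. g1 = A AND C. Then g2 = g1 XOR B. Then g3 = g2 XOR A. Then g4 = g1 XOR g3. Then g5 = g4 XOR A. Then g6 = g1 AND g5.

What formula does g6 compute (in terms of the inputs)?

(A AND C) AND (((A AND C) XOR (((A AND C) XOR B) XOR A)) XOR A)

g1 = A AND C
g2 = g1 XOR B = (A AND C) XOR B
g3 = g2 XOR A = ((A AND C) XOR B) XOR A
g4 = g1 XOR g3 = (A AND C) XOR (((A AND C) XOR B) XOR A)
g5 = g4 XOR A = ((A AND C) XOR (((A AND C) XOR B) XOR A)) XOR A
g6 = g1 AND g5 = (A AND C) AND (((A AND C) XOR (((A AND C) XOR B) XOR A)) XOR A)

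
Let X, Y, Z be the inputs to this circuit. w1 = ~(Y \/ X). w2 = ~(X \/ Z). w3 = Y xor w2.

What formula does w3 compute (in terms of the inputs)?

w2 = ~(X \/ Z)
w3 = Y xor w2 = Y xor (~(X \/ Z))

Y xor (~(X \/ Z))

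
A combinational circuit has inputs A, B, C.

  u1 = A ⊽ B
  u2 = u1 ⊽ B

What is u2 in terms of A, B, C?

(A ⊽ B) ⊽ B

u1 = A ⊽ B
u2 = u1 ⊽ B = (A ⊽ B) ⊽ B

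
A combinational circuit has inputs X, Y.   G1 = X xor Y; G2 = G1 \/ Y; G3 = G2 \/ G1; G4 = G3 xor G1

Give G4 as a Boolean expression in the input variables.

G1 = X xor Y
G2 = G1 \/ Y = (X xor Y) \/ Y
G3 = G2 \/ G1 = ((X xor Y) \/ Y) \/ (X xor Y)
G4 = G3 xor G1 = (((X xor Y) \/ Y) \/ (X xor Y)) xor (X xor Y)

(((X xor Y) \/ Y) \/ (X xor Y)) xor (X xor Y)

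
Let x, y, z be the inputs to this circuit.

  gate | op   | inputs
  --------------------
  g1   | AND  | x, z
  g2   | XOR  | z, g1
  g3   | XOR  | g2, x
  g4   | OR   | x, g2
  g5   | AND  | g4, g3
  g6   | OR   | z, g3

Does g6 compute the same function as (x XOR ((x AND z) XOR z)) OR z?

g1 = x AND z
g2 = z XOR g1 = z XOR (x AND z)
g3 = g2 XOR x = (z XOR (x AND z)) XOR x
g6 = z OR g3 = z OR ((z XOR (x AND z)) XOR x)
At x=0, y=0, z=0: circuit gives 0, formula gives 0.
At x=0, y=0, z=1: circuit gives 1, formula gives 1.
Agrees on all 8 inputs.

Yes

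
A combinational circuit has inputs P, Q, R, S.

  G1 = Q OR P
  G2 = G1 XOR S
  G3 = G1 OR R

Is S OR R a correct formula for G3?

No

G1 = Q OR P
G3 = G1 OR R = (Q OR P) OR R
At P=0, Q=0, R=0, S=1: circuit gives 0, formula gives 1.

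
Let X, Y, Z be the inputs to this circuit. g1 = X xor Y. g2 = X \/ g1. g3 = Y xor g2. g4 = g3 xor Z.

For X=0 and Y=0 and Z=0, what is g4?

0

g1 = 0 xor 0 = 0
g2 = 0 \/ 0 = 0
g3 = 0 xor 0 = 0
g4 = 0 xor 0 = 0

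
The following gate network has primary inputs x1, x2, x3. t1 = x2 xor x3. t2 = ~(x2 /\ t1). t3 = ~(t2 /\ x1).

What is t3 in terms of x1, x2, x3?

~((~(x2 /\ (x2 xor x3))) /\ x1)

t1 = x2 xor x3
t2 = ~(x2 /\ t1) = ~(x2 /\ (x2 xor x3))
t3 = ~(t2 /\ x1) = ~((~(x2 /\ (x2 xor x3))) /\ x1)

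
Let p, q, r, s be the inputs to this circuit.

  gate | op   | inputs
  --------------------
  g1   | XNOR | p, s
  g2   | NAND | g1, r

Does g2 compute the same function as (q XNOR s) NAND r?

No

g1 = p XNOR s
g2 = g1 NAND r = (p XNOR s) NAND r
At p=0, q=1, r=1, s=0: circuit gives 0, formula gives 1.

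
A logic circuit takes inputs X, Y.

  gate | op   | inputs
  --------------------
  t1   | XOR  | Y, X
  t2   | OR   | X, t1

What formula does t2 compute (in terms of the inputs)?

X OR (Y XOR X)

t1 = Y XOR X
t2 = X OR t1 = X OR (Y XOR X)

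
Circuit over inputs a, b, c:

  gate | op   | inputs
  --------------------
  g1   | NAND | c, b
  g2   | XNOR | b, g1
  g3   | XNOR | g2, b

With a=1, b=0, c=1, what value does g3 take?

1

g1 = 1 NAND 0 = 1
g2 = 0 XNOR 1 = 0
g3 = 0 XNOR 0 = 1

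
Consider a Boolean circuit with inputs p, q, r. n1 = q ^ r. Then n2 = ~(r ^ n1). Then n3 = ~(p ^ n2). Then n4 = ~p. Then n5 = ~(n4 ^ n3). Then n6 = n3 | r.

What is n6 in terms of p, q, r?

(~(p ^ (~(r ^ (q ^ r))))) | r

n1 = q ^ r
n2 = ~(r ^ n1) = ~(r ^ (q ^ r))
n3 = ~(p ^ n2) = ~(p ^ (~(r ^ (q ^ r))))
n6 = n3 | r = (~(p ^ (~(r ^ (q ^ r))))) | r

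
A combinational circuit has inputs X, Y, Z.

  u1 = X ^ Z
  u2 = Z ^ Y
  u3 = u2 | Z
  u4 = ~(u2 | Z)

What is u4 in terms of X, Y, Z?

u2 = Z ^ Y
u4 = ~(u2 | Z) = ~((Z ^ Y) | Z)

~((Z ^ Y) | Z)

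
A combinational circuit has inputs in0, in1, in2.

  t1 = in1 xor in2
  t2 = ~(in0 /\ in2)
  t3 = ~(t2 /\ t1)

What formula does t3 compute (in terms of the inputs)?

~((~(in0 /\ in2)) /\ (in1 xor in2))

t1 = in1 xor in2
t2 = ~(in0 /\ in2)
t3 = ~(t2 /\ t1) = ~((~(in0 /\ in2)) /\ (in1 xor in2))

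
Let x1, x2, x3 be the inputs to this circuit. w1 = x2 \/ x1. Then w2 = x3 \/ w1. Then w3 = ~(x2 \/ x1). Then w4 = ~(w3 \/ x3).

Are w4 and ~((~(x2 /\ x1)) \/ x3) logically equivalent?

w3 = ~(x2 \/ x1)
w4 = ~(w3 \/ x3) = ~((~(x2 \/ x1)) \/ x3)
At x1=0, x2=1, x3=0: circuit gives 1, formula gives 0.

No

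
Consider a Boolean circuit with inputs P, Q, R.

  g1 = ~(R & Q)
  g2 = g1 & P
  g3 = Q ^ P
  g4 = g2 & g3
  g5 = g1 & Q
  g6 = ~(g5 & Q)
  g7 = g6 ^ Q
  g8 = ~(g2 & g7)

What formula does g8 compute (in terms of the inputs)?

~(((~(R & Q)) & P) & ((~(((~(R & Q)) & Q) & Q)) ^ Q))

g1 = ~(R & Q)
g2 = g1 & P = (~(R & Q)) & P
g5 = g1 & Q = (~(R & Q)) & Q
g6 = ~(g5 & Q) = ~(((~(R & Q)) & Q) & Q)
g7 = g6 ^ Q = (~(((~(R & Q)) & Q) & Q)) ^ Q
g8 = ~(g2 & g7) = ~(((~(R & Q)) & P) & ((~(((~(R & Q)) & Q) & Q)) ^ Q))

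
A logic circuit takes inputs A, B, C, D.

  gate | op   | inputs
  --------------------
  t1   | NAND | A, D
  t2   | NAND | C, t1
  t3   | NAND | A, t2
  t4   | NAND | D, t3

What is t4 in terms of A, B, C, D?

t1 = A NAND D
t2 = C NAND t1 = C NAND (A NAND D)
t3 = A NAND t2 = A NAND (C NAND (A NAND D))
t4 = D NAND t3 = D NAND (A NAND (C NAND (A NAND D)))

D NAND (A NAND (C NAND (A NAND D)))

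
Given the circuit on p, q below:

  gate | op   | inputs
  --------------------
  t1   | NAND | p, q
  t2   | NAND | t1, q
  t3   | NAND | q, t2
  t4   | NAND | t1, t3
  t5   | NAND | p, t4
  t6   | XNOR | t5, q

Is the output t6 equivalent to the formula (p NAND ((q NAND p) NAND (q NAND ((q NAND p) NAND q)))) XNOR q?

Yes

t1 = p NAND q
t2 = t1 NAND q = (p NAND q) NAND q
t3 = q NAND t2 = q NAND ((p NAND q) NAND q)
t4 = t1 NAND t3 = (p NAND q) NAND (q NAND ((p NAND q) NAND q))
t5 = p NAND t4 = p NAND ((p NAND q) NAND (q NAND ((p NAND q) NAND q)))
t6 = t5 XNOR q = (p NAND ((p NAND q) NAND (q NAND ((p NAND q) NAND q)))) XNOR q
At p=0, q=0: circuit gives 0, formula gives 0.
At p=0, q=1: circuit gives 1, formula gives 1.
Agrees on all 4 inputs.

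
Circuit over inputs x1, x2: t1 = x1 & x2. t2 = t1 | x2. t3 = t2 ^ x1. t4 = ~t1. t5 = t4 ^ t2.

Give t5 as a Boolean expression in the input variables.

t1 = x1 & x2
t2 = t1 | x2 = (x1 & x2) | x2
t4 = ~t1 = ~(x1 & x2)
t5 = t4 ^ t2 = ~(x1 & x2) ^ ((x1 & x2) | x2)

~(x1 & x2) ^ ((x1 & x2) | x2)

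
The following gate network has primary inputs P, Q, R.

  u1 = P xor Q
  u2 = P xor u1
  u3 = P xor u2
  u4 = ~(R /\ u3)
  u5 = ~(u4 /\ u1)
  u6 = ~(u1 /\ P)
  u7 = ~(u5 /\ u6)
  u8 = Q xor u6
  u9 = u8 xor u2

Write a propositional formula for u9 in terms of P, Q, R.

u1 = P xor Q
u2 = P xor u1 = P xor (P xor Q)
u6 = ~(u1 /\ P) = ~((P xor Q) /\ P)
u8 = Q xor u6 = Q xor (~((P xor Q) /\ P))
u9 = u8 xor u2 = (Q xor (~((P xor Q) /\ P))) xor (P xor (P xor Q))

(Q xor (~((P xor Q) /\ P))) xor (P xor (P xor Q))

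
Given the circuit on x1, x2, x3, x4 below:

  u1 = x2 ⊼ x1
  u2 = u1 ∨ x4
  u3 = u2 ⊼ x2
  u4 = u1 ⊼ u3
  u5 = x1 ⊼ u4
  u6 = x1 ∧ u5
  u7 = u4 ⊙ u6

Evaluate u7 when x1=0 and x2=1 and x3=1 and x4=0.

u1 = 1 ⊼ 0 = 1
u2 = 1 ∨ 0 = 1
u3 = 1 ⊼ 1 = 0
u4 = 1 ⊼ 0 = 1
u5 = 0 ⊼ 1 = 1
u6 = 0 ∧ 1 = 0
u7 = 1 ⊙ 0 = 0

0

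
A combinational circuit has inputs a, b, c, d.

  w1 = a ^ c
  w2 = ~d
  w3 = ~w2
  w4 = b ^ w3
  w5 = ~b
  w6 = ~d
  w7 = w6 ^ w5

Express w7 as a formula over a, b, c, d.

w5 = ~b
w6 = ~d
w7 = w6 ^ w5 = ~d ^ ~b

~d ^ ~b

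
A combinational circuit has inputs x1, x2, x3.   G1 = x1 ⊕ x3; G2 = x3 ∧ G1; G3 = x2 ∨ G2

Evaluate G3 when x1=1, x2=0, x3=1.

0

G1 = 1 ⊕ 1 = 0
G2 = 1 ∧ 0 = 0
G3 = 0 ∨ 0 = 0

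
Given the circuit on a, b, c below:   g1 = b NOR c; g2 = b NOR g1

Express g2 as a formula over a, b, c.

g1 = b NOR c
g2 = b NOR g1 = b NOR (b NOR c)

b NOR (b NOR c)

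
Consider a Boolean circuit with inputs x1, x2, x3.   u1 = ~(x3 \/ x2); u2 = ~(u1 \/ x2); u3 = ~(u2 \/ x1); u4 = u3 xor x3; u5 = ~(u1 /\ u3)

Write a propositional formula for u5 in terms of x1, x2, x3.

~((~(x3 \/ x2)) /\ (~((~((~(x3 \/ x2)) \/ x2)) \/ x1)))

u1 = ~(x3 \/ x2)
u2 = ~(u1 \/ x2) = ~((~(x3 \/ x2)) \/ x2)
u3 = ~(u2 \/ x1) = ~((~((~(x3 \/ x2)) \/ x2)) \/ x1)
u5 = ~(u1 /\ u3) = ~((~(x3 \/ x2)) /\ (~((~((~(x3 \/ x2)) \/ x2)) \/ x1)))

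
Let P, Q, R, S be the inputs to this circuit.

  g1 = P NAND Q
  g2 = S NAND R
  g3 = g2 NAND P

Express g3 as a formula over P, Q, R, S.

g2 = S NAND R
g3 = g2 NAND P = (S NAND R) NAND P

(S NAND R) NAND P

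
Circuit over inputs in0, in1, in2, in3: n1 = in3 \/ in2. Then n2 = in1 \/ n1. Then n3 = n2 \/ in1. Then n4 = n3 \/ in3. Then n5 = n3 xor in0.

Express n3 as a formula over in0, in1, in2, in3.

(in1 \/ (in3 \/ in2)) \/ in1

n1 = in3 \/ in2
n2 = in1 \/ n1 = in1 \/ (in3 \/ in2)
n3 = n2 \/ in1 = (in1 \/ (in3 \/ in2)) \/ in1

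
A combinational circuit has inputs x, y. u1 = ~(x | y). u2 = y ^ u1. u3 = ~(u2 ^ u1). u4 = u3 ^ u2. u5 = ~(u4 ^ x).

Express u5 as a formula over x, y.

~(((~((y ^ (~(x | y))) ^ (~(x | y)))) ^ (y ^ (~(x | y)))) ^ x)

u1 = ~(x | y)
u2 = y ^ u1 = y ^ (~(x | y))
u3 = ~(u2 ^ u1) = ~((y ^ (~(x | y))) ^ (~(x | y)))
u4 = u3 ^ u2 = (~((y ^ (~(x | y))) ^ (~(x | y)))) ^ (y ^ (~(x | y)))
u5 = ~(u4 ^ x) = ~(((~((y ^ (~(x | y))) ^ (~(x | y)))) ^ (y ^ (~(x | y)))) ^ x)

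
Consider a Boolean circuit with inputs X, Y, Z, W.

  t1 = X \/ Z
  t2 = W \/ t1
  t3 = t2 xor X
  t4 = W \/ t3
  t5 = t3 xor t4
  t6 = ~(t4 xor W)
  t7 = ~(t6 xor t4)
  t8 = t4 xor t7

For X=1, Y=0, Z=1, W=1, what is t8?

0

t1 = 1 \/ 1 = 1
t2 = 1 \/ 1 = 1
t3 = 1 xor 1 = 0
t4 = 1 \/ 0 = 1
t6 = ~(1 xor 1) = 1
t7 = ~(1 xor 1) = 1
t8 = 1 xor 1 = 0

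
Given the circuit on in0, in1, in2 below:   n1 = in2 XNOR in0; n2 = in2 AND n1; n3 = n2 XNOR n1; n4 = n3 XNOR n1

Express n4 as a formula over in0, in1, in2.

n1 = in2 XNOR in0
n2 = in2 AND n1 = in2 AND (in2 XNOR in0)
n3 = n2 XNOR n1 = (in2 AND (in2 XNOR in0)) XNOR (in2 XNOR in0)
n4 = n3 XNOR n1 = ((in2 AND (in2 XNOR in0)) XNOR (in2 XNOR in0)) XNOR (in2 XNOR in0)

((in2 AND (in2 XNOR in0)) XNOR (in2 XNOR in0)) XNOR (in2 XNOR in0)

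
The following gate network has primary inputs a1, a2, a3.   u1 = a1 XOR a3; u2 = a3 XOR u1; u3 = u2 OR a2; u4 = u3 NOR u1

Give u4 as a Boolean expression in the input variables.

((a3 XOR (a1 XOR a3)) OR a2) NOR (a1 XOR a3)

u1 = a1 XOR a3
u2 = a3 XOR u1 = a3 XOR (a1 XOR a3)
u3 = u2 OR a2 = (a3 XOR (a1 XOR a3)) OR a2
u4 = u3 NOR u1 = ((a3 XOR (a1 XOR a3)) OR a2) NOR (a1 XOR a3)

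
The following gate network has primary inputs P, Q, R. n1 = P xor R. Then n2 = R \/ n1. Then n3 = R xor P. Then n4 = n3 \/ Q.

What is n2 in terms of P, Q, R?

R \/ (P xor R)

n1 = P xor R
n2 = R \/ n1 = R \/ (P xor R)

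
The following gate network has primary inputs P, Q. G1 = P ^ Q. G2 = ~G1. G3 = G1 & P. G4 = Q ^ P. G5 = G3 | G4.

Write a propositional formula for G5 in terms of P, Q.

G1 = P ^ Q
G3 = G1 & P = (P ^ Q) & P
G4 = Q ^ P
G5 = G3 | G4 = ((P ^ Q) & P) | (Q ^ P)

((P ^ Q) & P) | (Q ^ P)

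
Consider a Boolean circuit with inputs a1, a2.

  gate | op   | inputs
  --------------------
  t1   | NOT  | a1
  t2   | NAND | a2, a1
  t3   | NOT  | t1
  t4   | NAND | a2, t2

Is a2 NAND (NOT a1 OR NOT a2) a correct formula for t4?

t2 = a2 NAND a1
t4 = a2 NAND t2 = a2 NAND (a2 NAND a1)
At a1=0, a2=1: circuit gives 0, formula gives 0.
At a1=0, a2=0: circuit gives 1, formula gives 1.
Agrees on all 4 inputs.

Yes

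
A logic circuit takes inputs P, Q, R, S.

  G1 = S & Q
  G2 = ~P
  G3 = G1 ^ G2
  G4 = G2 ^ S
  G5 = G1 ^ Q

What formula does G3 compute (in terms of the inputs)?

(S & Q) ^ ~P

G1 = S & Q
G2 = ~P
G3 = G1 ^ G2 = (S & Q) ^ ~P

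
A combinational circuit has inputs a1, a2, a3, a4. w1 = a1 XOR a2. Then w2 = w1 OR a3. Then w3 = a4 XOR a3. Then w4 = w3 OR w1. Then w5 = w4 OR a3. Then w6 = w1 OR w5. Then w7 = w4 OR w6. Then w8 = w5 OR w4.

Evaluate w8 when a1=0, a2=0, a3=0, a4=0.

0

w1 = 0 XOR 0 = 0
w3 = 0 XOR 0 = 0
w4 = 0 OR 0 = 0
w5 = 0 OR 0 = 0
w8 = 0 OR 0 = 0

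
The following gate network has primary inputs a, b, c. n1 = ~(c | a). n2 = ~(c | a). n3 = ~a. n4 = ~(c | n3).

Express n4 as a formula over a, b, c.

~(c | ~a)

n3 = ~a
n4 = ~(c | n3) = ~(c | ~a)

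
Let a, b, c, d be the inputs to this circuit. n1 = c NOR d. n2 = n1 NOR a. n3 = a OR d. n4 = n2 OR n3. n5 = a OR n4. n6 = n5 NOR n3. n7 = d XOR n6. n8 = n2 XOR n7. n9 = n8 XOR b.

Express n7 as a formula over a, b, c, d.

d XOR ((a OR (((c NOR d) NOR a) OR (a OR d))) NOR (a OR d))

n1 = c NOR d
n2 = n1 NOR a = (c NOR d) NOR a
n3 = a OR d
n4 = n2 OR n3 = ((c NOR d) NOR a) OR (a OR d)
n5 = a OR n4 = a OR (((c NOR d) NOR a) OR (a OR d))
n6 = n5 NOR n3 = (a OR (((c NOR d) NOR a) OR (a OR d))) NOR (a OR d)
n7 = d XOR n6 = d XOR ((a OR (((c NOR d) NOR a) OR (a OR d))) NOR (a OR d))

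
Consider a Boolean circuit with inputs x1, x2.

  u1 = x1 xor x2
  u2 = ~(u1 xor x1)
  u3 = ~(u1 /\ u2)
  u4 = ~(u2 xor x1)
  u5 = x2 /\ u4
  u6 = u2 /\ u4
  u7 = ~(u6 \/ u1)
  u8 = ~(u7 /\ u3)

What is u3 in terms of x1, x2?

~((x1 xor x2) /\ (~((x1 xor x2) xor x1)))

u1 = x1 xor x2
u2 = ~(u1 xor x1) = ~((x1 xor x2) xor x1)
u3 = ~(u1 /\ u2) = ~((x1 xor x2) /\ (~((x1 xor x2) xor x1)))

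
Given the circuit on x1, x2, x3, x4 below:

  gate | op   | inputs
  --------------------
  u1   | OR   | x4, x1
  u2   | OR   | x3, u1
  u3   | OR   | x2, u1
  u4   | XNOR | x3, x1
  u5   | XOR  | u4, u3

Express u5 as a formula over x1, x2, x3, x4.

u1 = x4 OR x1
u3 = x2 OR u1 = x2 OR (x4 OR x1)
u4 = x3 XNOR x1
u5 = u4 XOR u3 = (x3 XNOR x1) XOR (x2 OR (x4 OR x1))

(x3 XNOR x1) XOR (x2 OR (x4 OR x1))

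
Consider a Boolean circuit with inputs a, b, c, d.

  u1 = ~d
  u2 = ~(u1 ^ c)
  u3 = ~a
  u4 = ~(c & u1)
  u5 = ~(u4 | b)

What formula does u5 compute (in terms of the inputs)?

u1 = ~d
u4 = ~(c & u1) = ~(c & ~d)
u5 = ~(u4 | b) = ~((~(c & ~d)) | b)

~((~(c & ~d)) | b)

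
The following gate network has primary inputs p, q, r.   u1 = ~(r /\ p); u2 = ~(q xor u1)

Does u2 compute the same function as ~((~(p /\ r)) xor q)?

Yes

u1 = ~(r /\ p)
u2 = ~(q xor u1) = ~(q xor (~(r /\ p)))
At p=0, q=0, r=0: circuit gives 0, formula gives 0.
At p=0, q=1, r=0: circuit gives 1, formula gives 1.
Agrees on all 8 inputs.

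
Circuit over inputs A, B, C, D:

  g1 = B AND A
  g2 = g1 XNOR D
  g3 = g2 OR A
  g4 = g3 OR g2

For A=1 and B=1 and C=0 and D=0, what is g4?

1

g1 = 1 AND 1 = 1
g2 = 1 XNOR 0 = 0
g3 = 0 OR 1 = 1
g4 = 1 OR 0 = 1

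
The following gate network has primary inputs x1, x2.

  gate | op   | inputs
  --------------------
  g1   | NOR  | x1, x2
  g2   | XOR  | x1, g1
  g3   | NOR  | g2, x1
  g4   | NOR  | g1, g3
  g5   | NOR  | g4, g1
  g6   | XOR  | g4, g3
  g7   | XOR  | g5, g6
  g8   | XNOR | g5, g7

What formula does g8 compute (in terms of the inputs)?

(((x1 NOR x2) NOR ((x1 XOR (x1 NOR x2)) NOR x1)) NOR (x1 NOR x2)) XNOR ((((x1 NOR x2) NOR ((x1 XOR (x1 NOR x2)) NOR x1)) NOR (x1 NOR x2)) XOR (((x1 NOR x2) NOR ((x1 XOR (x1 NOR x2)) NOR x1)) XOR ((x1 XOR (x1 NOR x2)) NOR x1)))

g1 = x1 NOR x2
g2 = x1 XOR g1 = x1 XOR (x1 NOR x2)
g3 = g2 NOR x1 = (x1 XOR (x1 NOR x2)) NOR x1
g4 = g1 NOR g3 = (x1 NOR x2) NOR ((x1 XOR (x1 NOR x2)) NOR x1)
g5 = g4 NOR g1 = ((x1 NOR x2) NOR ((x1 XOR (x1 NOR x2)) NOR x1)) NOR (x1 NOR x2)
g6 = g4 XOR g3 = ((x1 NOR x2) NOR ((x1 XOR (x1 NOR x2)) NOR x1)) XOR ((x1 XOR (x1 NOR x2)) NOR x1)
g7 = g5 XOR g6 = (((x1 NOR x2) NOR ((x1 XOR (x1 NOR x2)) NOR x1)) NOR (x1 NOR x2)) XOR (((x1 NOR x2) NOR ((x1 XOR (x1 NOR x2)) NOR x1)) XOR ((x1 XOR (x1 NOR x2)) NOR x1))
g8 = g5 XNOR g7 = (((x1 NOR x2) NOR ((x1 XOR (x1 NOR x2)) NOR x1)) NOR (x1 NOR x2)) XNOR ((((x1 NOR x2) NOR ((x1 XOR (x1 NOR x2)) NOR x1)) NOR (x1 NOR x2)) XOR (((x1 NOR x2) NOR ((x1 XOR (x1 NOR x2)) NOR x1)) XOR ((x1 XOR (x1 NOR x2)) NOR x1)))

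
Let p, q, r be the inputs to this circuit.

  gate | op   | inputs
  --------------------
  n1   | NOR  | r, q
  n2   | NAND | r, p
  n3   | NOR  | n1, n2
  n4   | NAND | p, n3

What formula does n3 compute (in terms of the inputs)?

n1 = r NOR q
n2 = r NAND p
n3 = n1 NOR n2 = (r NOR q) NOR (r NAND p)

(r NOR q) NOR (r NAND p)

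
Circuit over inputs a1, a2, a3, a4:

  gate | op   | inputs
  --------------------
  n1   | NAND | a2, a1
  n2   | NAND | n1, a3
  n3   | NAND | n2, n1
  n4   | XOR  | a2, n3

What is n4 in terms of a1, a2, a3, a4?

n1 = a2 NAND a1
n2 = n1 NAND a3 = (a2 NAND a1) NAND a3
n3 = n2 NAND n1 = ((a2 NAND a1) NAND a3) NAND (a2 NAND a1)
n4 = a2 XOR n3 = a2 XOR (((a2 NAND a1) NAND a3) NAND (a2 NAND a1))

a2 XOR (((a2 NAND a1) NAND a3) NAND (a2 NAND a1))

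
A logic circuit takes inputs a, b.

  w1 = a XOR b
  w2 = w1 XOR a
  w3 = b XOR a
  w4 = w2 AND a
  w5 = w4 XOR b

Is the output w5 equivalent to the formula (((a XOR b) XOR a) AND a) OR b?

No

w1 = a XOR b
w2 = w1 XOR a = (a XOR b) XOR a
w4 = w2 AND a = ((a XOR b) XOR a) AND a
w5 = w4 XOR b = (((a XOR b) XOR a) AND a) XOR b
At a=1, b=1: circuit gives 0, formula gives 1.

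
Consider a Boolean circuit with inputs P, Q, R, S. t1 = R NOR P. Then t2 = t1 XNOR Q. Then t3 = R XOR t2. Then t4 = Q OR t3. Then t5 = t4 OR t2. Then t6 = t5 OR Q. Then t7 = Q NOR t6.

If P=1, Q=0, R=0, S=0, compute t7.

0

t1 = 0 NOR 1 = 0
t2 = 0 XNOR 0 = 1
t3 = 0 XOR 1 = 1
t4 = 0 OR 1 = 1
t5 = 1 OR 1 = 1
t6 = 1 OR 0 = 1
t7 = 0 NOR 1 = 0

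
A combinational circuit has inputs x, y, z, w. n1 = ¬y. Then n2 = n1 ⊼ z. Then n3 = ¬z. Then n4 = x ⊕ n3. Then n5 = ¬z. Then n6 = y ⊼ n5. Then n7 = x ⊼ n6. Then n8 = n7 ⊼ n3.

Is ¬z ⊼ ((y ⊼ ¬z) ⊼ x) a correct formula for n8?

Yes

n3 = ¬z
n5 = ¬z
n6 = y ⊼ n5 = y ⊼ ¬z
n7 = x ⊼ n6 = x ⊼ (y ⊼ ¬z)
n8 = n7 ⊼ n3 = (x ⊼ (y ⊼ ¬z)) ⊼ ¬z
At x=0, y=0, z=0, w=0: circuit gives 0, formula gives 0.
At x=0, y=0, z=1, w=0: circuit gives 1, formula gives 1.
Agrees on all 16 inputs.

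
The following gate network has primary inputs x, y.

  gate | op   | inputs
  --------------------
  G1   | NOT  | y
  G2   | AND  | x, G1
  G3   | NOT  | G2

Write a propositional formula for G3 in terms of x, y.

NOT (x AND NOT y)

G1 = NOT y
G2 = x AND G1 = x AND NOT y
G3 = NOT G2 = NOT (x AND NOT y)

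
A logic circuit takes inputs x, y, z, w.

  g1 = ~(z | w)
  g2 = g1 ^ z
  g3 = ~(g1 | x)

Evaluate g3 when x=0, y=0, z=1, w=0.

g1 = ~(1 | 0) = 0
g3 = ~(0 | 0) = 1

1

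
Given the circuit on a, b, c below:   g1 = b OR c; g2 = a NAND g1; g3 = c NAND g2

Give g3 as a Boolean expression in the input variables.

c NAND (a NAND (b OR c))

g1 = b OR c
g2 = a NAND g1 = a NAND (b OR c)
g3 = c NAND g2 = c NAND (a NAND (b OR c))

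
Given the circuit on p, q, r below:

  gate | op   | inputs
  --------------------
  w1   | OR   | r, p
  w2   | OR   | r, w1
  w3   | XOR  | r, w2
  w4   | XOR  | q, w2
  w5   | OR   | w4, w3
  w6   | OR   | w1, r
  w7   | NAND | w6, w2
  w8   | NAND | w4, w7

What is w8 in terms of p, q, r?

(q XOR (r OR (r OR p))) NAND (((r OR p) OR r) NAND (r OR (r OR p)))

w1 = r OR p
w2 = r OR w1 = r OR (r OR p)
w4 = q XOR w2 = q XOR (r OR (r OR p))
w6 = w1 OR r = (r OR p) OR r
w7 = w6 NAND w2 = ((r OR p) OR r) NAND (r OR (r OR p))
w8 = w4 NAND w7 = (q XOR (r OR (r OR p))) NAND (((r OR p) OR r) NAND (r OR (r OR p)))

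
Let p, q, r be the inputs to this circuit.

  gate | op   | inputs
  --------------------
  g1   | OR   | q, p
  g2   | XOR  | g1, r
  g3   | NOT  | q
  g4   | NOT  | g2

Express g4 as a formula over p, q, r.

g1 = q OR p
g2 = g1 XOR r = (q OR p) XOR r
g4 = NOT g2 = NOT ((q OR p) XOR r)

NOT ((q OR p) XOR r)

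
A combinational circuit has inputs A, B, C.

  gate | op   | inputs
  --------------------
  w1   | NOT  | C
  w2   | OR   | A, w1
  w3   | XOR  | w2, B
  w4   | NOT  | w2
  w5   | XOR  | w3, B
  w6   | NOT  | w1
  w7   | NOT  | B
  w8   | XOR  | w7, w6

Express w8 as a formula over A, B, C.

w1 = NOT C
w6 = NOT w1 = NOT NOT C
w7 = NOT B
w8 = w7 XOR w6 = NOT B XOR NOT NOT C

NOT B XOR NOT NOT C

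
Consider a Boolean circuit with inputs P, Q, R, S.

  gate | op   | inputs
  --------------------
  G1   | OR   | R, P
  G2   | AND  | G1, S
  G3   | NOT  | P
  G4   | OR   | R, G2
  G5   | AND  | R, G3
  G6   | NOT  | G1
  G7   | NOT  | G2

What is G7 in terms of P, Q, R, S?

G1 = R OR P
G2 = G1 AND S = (R OR P) AND S
G7 = NOT G2 = NOT ((R OR P) AND S)

NOT ((R OR P) AND S)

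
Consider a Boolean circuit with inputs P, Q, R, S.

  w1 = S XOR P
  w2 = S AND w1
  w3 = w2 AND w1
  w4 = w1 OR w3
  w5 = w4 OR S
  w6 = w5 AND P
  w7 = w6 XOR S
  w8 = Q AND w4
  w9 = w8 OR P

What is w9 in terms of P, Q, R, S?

w1 = S XOR P
w2 = S AND w1 = S AND (S XOR P)
w3 = w2 AND w1 = (S AND (S XOR P)) AND (S XOR P)
w4 = w1 OR w3 = (S XOR P) OR ((S AND (S XOR P)) AND (S XOR P))
w8 = Q AND w4 = Q AND ((S XOR P) OR ((S AND (S XOR P)) AND (S XOR P)))
w9 = w8 OR P = (Q AND ((S XOR P) OR ((S AND (S XOR P)) AND (S XOR P)))) OR P

(Q AND ((S XOR P) OR ((S AND (S XOR P)) AND (S XOR P)))) OR P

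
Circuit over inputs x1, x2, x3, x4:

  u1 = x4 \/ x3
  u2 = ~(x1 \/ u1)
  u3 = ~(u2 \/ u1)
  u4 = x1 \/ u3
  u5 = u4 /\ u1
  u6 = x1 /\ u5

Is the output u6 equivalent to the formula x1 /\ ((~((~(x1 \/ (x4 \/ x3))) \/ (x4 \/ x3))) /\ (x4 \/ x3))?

No

u1 = x4 \/ x3
u2 = ~(x1 \/ u1) = ~(x1 \/ (x4 \/ x3))
u3 = ~(u2 \/ u1) = ~((~(x1 \/ (x4 \/ x3))) \/ (x4 \/ x3))
u4 = x1 \/ u3 = x1 \/ (~((~(x1 \/ (x4 \/ x3))) \/ (x4 \/ x3)))
u5 = u4 /\ u1 = (x1 \/ (~((~(x1 \/ (x4 \/ x3))) \/ (x4 \/ x3)))) /\ (x4 \/ x3)
u6 = x1 /\ u5 = x1 /\ ((x1 \/ (~((~(x1 \/ (x4 \/ x3))) \/ (x4 \/ x3)))) /\ (x4 \/ x3))
At x1=1, x2=0, x3=0, x4=1: circuit gives 1, formula gives 0.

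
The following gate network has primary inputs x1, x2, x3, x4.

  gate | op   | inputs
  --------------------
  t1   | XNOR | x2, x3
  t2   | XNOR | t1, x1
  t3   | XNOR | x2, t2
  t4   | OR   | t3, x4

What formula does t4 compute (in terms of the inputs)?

t1 = x2 XNOR x3
t2 = t1 XNOR x1 = (x2 XNOR x3) XNOR x1
t3 = x2 XNOR t2 = x2 XNOR ((x2 XNOR x3) XNOR x1)
t4 = t3 OR x4 = (x2 XNOR ((x2 XNOR x3) XNOR x1)) OR x4

(x2 XNOR ((x2 XNOR x3) XNOR x1)) OR x4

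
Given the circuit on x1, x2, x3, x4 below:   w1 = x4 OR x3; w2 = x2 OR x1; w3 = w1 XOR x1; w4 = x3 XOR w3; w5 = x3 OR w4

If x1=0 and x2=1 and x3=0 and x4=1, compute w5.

w1 = 1 OR 0 = 1
w3 = 1 XOR 0 = 1
w4 = 0 XOR 1 = 1
w5 = 0 OR 1 = 1

1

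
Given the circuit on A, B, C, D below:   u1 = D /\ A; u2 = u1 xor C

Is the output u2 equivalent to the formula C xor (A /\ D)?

u1 = D /\ A
u2 = u1 xor C = (D /\ A) xor C
At A=0, B=0, C=0, D=0: circuit gives 0, formula gives 0.
At A=0, B=0, C=1, D=0: circuit gives 1, formula gives 1.
Agrees on all 16 inputs.

Yes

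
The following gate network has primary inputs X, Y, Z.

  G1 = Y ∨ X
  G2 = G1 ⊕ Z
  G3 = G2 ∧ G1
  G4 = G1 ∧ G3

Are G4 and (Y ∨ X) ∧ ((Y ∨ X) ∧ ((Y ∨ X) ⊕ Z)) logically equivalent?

G1 = Y ∨ X
G2 = G1 ⊕ Z = (Y ∨ X) ⊕ Z
G3 = G2 ∧ G1 = ((Y ∨ X) ⊕ Z) ∧ (Y ∨ X)
G4 = G1 ∧ G3 = (Y ∨ X) ∧ (((Y ∨ X) ⊕ Z) ∧ (Y ∨ X))
At X=0, Y=0, Z=0: circuit gives 0, formula gives 0.
At X=0, Y=1, Z=0: circuit gives 1, formula gives 1.
Agrees on all 8 inputs.

Yes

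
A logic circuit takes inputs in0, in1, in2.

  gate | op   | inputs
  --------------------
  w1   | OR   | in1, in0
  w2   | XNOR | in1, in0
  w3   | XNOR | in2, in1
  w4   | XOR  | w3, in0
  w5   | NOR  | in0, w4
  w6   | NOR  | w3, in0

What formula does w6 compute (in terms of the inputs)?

(in2 XNOR in1) NOR in0

w3 = in2 XNOR in1
w6 = w3 NOR in0 = (in2 XNOR in1) NOR in0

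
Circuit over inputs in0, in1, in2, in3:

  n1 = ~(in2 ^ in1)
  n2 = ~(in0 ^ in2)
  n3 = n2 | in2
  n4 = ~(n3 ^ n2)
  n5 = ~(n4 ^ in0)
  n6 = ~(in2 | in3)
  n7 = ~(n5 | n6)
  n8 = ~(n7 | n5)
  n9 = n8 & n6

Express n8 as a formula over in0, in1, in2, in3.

~((~((~((~(((~(in0 ^ in2)) | in2) ^ (~(in0 ^ in2)))) ^ in0)) | (~(in2 | in3)))) | (~((~(((~(in0 ^ in2)) | in2) ^ (~(in0 ^ in2)))) ^ in0)))

n2 = ~(in0 ^ in2)
n3 = n2 | in2 = (~(in0 ^ in2)) | in2
n4 = ~(n3 ^ n2) = ~(((~(in0 ^ in2)) | in2) ^ (~(in0 ^ in2)))
n5 = ~(n4 ^ in0) = ~((~(((~(in0 ^ in2)) | in2) ^ (~(in0 ^ in2)))) ^ in0)
n6 = ~(in2 | in3)
n7 = ~(n5 | n6) = ~((~((~(((~(in0 ^ in2)) | in2) ^ (~(in0 ^ in2)))) ^ in0)) | (~(in2 | in3)))
n8 = ~(n7 | n5) = ~((~((~((~(((~(in0 ^ in2)) | in2) ^ (~(in0 ^ in2)))) ^ in0)) | (~(in2 | in3)))) | (~((~(((~(in0 ^ in2)) | in2) ^ (~(in0 ^ in2)))) ^ in0)))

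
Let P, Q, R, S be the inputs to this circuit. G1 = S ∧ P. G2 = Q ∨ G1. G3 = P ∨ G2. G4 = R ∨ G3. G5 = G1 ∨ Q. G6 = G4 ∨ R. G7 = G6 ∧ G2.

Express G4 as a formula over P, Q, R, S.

R ∨ (P ∨ (Q ∨ (S ∧ P)))

G1 = S ∧ P
G2 = Q ∨ G1 = Q ∨ (S ∧ P)
G3 = P ∨ G2 = P ∨ (Q ∨ (S ∧ P))
G4 = R ∨ G3 = R ∨ (P ∨ (Q ∨ (S ∧ P)))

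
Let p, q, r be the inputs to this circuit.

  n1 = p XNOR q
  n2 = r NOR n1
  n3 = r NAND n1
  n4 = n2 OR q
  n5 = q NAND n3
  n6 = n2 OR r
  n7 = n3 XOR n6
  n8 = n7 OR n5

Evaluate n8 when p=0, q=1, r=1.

0

n1 = 0 XNOR 1 = 0
n2 = 1 NOR 0 = 0
n3 = 1 NAND 0 = 1
n5 = 1 NAND 1 = 0
n6 = 0 OR 1 = 1
n7 = 1 XOR 1 = 0
n8 = 0 OR 0 = 0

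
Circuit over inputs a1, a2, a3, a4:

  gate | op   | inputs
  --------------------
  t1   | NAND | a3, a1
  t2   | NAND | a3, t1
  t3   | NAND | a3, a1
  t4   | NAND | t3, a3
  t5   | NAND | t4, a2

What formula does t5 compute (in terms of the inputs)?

t3 = a3 NAND a1
t4 = t3 NAND a3 = (a3 NAND a1) NAND a3
t5 = t4 NAND a2 = ((a3 NAND a1) NAND a3) NAND a2

((a3 NAND a1) NAND a3) NAND a2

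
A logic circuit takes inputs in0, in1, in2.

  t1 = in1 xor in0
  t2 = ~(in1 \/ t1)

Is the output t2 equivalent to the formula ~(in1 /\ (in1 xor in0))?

No

t1 = in1 xor in0
t2 = ~(in1 \/ t1) = ~(in1 \/ (in1 xor in0))
At in0=1, in1=0, in2=0: circuit gives 0, formula gives 1.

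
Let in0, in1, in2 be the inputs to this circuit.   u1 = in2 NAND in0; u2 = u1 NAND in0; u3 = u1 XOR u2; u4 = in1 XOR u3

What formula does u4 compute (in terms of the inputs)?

u1 = in2 NAND in0
u2 = u1 NAND in0 = (in2 NAND in0) NAND in0
u3 = u1 XOR u2 = (in2 NAND in0) XOR ((in2 NAND in0) NAND in0)
u4 = in1 XOR u3 = in1 XOR ((in2 NAND in0) XOR ((in2 NAND in0) NAND in0))

in1 XOR ((in2 NAND in0) XOR ((in2 NAND in0) NAND in0))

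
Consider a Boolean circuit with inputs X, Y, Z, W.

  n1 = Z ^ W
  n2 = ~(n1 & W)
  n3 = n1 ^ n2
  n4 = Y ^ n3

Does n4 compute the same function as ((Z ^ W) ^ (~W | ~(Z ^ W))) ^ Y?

Yes

n1 = Z ^ W
n2 = ~(n1 & W) = ~((Z ^ W) & W)
n3 = n1 ^ n2 = (Z ^ W) ^ (~((Z ^ W) & W))
n4 = Y ^ n3 = Y ^ ((Z ^ W) ^ (~((Z ^ W) & W)))
At X=0, Y=0, Z=1, W=0: circuit gives 0, formula gives 0.
At X=0, Y=0, Z=0, W=0: circuit gives 1, formula gives 1.
Agrees on all 16 inputs.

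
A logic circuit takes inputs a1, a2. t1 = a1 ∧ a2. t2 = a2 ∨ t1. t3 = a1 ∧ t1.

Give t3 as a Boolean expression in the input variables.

t1 = a1 ∧ a2
t3 = a1 ∧ t1 = a1 ∧ (a1 ∧ a2)

a1 ∧ (a1 ∧ a2)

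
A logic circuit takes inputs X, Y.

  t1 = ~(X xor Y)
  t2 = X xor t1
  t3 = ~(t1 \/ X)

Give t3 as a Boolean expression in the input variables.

~((~(X xor Y)) \/ X)

t1 = ~(X xor Y)
t3 = ~(t1 \/ X) = ~((~(X xor Y)) \/ X)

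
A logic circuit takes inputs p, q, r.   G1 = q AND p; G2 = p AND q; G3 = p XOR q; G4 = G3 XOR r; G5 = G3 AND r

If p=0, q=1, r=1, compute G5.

1

G3 = 0 XOR 1 = 1
G5 = 1 AND 1 = 1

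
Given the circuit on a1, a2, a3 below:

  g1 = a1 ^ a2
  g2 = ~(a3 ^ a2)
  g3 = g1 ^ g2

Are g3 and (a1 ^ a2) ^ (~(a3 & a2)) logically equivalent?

No

g1 = a1 ^ a2
g2 = ~(a3 ^ a2)
g3 = g1 ^ g2 = (a1 ^ a2) ^ (~(a3 ^ a2))
At a1=0, a2=0, a3=1: circuit gives 0, formula gives 1.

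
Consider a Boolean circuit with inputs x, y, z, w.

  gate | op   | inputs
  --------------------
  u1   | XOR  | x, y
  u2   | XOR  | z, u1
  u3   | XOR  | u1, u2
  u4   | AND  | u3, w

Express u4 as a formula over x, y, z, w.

u1 = x XOR y
u2 = z XOR u1 = z XOR (x XOR y)
u3 = u1 XOR u2 = (x XOR y) XOR (z XOR (x XOR y))
u4 = u3 AND w = ((x XOR y) XOR (z XOR (x XOR y))) AND w

((x XOR y) XOR (z XOR (x XOR y))) AND w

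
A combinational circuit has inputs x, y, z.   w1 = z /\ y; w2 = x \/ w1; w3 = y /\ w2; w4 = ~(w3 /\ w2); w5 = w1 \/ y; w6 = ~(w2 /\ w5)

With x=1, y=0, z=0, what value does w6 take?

1

w1 = 0 /\ 0 = 0
w2 = 1 \/ 0 = 1
w5 = 0 \/ 0 = 0
w6 = ~(1 /\ 0) = 1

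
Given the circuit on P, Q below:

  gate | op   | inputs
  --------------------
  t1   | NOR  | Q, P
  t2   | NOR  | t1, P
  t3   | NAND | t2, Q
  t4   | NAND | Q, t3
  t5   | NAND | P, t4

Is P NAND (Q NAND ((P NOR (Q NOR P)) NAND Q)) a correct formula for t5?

t1 = Q NOR P
t2 = t1 NOR P = (Q NOR P) NOR P
t3 = t2 NAND Q = ((Q NOR P) NOR P) NAND Q
t4 = Q NAND t3 = Q NAND (((Q NOR P) NOR P) NAND Q)
t5 = P NAND t4 = P NAND (Q NAND (((Q NOR P) NOR P) NAND Q))
At P=1, Q=0: circuit gives 0, formula gives 0.
At P=0, Q=0: circuit gives 1, formula gives 1.
Agrees on all 4 inputs.

Yes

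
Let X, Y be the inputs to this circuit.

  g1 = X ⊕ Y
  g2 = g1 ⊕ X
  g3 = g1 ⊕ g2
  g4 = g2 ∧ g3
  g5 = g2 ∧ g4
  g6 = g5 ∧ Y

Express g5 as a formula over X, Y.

((X ⊕ Y) ⊕ X) ∧ (((X ⊕ Y) ⊕ X) ∧ ((X ⊕ Y) ⊕ ((X ⊕ Y) ⊕ X)))

g1 = X ⊕ Y
g2 = g1 ⊕ X = (X ⊕ Y) ⊕ X
g3 = g1 ⊕ g2 = (X ⊕ Y) ⊕ ((X ⊕ Y) ⊕ X)
g4 = g2 ∧ g3 = ((X ⊕ Y) ⊕ X) ∧ ((X ⊕ Y) ⊕ ((X ⊕ Y) ⊕ X))
g5 = g2 ∧ g4 = ((X ⊕ Y) ⊕ X) ∧ (((X ⊕ Y) ⊕ X) ∧ ((X ⊕ Y) ⊕ ((X ⊕ Y) ⊕ X)))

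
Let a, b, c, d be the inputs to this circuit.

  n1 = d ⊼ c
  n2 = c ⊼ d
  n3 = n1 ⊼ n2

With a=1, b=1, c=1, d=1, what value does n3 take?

n1 = 1 ⊼ 1 = 0
n2 = 1 ⊼ 1 = 0
n3 = 0 ⊼ 0 = 1

1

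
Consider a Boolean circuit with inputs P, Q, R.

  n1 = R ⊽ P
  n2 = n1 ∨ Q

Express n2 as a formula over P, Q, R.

(R ⊽ P) ∨ Q

n1 = R ⊽ P
n2 = n1 ∨ Q = (R ⊽ P) ∨ Q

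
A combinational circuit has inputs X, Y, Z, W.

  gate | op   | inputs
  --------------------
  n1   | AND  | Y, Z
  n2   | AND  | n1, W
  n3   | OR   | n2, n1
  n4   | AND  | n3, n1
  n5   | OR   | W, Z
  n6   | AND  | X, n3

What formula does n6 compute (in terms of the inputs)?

X AND (((Y AND Z) AND W) OR (Y AND Z))

n1 = Y AND Z
n2 = n1 AND W = (Y AND Z) AND W
n3 = n2 OR n1 = ((Y AND Z) AND W) OR (Y AND Z)
n6 = X AND n3 = X AND (((Y AND Z) AND W) OR (Y AND Z))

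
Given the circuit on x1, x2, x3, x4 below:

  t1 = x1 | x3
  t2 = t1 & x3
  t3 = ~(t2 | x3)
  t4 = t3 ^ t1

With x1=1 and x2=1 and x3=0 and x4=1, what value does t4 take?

0

t1 = 1 | 0 = 1
t2 = 1 & 0 = 0
t3 = ~(0 | 0) = 1
t4 = 1 ^ 1 = 0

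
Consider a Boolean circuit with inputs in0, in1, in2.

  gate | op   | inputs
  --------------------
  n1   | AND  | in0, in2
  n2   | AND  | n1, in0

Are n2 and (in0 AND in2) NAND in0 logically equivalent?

n1 = in0 AND in2
n2 = n1 AND in0 = (in0 AND in2) AND in0
At in0=0, in1=0, in2=0: circuit gives 0, formula gives 1.

No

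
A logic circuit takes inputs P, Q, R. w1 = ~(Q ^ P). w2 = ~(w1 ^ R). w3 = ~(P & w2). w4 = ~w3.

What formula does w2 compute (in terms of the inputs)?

~((~(Q ^ P)) ^ R)

w1 = ~(Q ^ P)
w2 = ~(w1 ^ R) = ~((~(Q ^ P)) ^ R)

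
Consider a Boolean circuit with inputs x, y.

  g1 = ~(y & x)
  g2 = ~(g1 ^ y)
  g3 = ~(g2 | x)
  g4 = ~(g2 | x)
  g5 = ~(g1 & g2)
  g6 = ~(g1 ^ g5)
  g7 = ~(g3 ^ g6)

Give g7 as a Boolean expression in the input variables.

g1 = ~(y & x)
g2 = ~(g1 ^ y) = ~((~(y & x)) ^ y)
g3 = ~(g2 | x) = ~((~((~(y & x)) ^ y)) | x)
g5 = ~(g1 & g2) = ~((~(y & x)) & (~((~(y & x)) ^ y)))
g6 = ~(g1 ^ g5) = ~((~(y & x)) ^ (~((~(y & x)) & (~((~(y & x)) ^ y)))))
g7 = ~(g3 ^ g6) = ~((~((~((~(y & x)) ^ y)) | x)) ^ (~((~(y & x)) ^ (~((~(y & x)) & (~((~(y & x)) ^ y)))))))

~((~((~((~(y & x)) ^ y)) | x)) ^ (~((~(y & x)) ^ (~((~(y & x)) & (~((~(y & x)) ^ y)))))))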